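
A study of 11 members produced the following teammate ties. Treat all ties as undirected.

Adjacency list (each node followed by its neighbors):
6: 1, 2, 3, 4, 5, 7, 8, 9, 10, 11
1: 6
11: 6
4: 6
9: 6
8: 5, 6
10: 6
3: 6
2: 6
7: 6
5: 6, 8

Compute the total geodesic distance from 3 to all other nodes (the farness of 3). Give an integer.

Distances from 3: 1:2, 2:2, 4:2, 5:2, 6:1, 7:2, 8:2, 9:2, 10:2, 11:2.
Sum = 2 + 2 + 2 + 2 + 1 + 2 + 2 + 2 + 2 + 2 = 19.

19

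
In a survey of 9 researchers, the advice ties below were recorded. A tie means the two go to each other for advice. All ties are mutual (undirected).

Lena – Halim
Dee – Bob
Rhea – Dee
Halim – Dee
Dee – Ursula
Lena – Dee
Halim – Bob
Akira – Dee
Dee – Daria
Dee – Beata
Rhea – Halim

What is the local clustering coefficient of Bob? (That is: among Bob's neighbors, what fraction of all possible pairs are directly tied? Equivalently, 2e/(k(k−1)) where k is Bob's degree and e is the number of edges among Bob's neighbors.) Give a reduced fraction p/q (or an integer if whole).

Bob's neighbors: Dee and Halim (k = 2).
Possible neighbor pairs: C(2,2) = 1. Edges among them: Dee–Halim → e = 1.
Clustering(Bob) = 1/1.

1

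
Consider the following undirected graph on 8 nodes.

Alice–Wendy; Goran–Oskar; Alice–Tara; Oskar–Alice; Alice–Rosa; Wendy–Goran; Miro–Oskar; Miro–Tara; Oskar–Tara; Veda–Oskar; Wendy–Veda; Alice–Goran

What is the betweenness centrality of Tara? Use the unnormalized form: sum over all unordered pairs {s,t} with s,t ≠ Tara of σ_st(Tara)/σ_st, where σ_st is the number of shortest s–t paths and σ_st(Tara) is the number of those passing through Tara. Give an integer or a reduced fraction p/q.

Pairs whose geodesics pass through Tara — Alice–Miro: 1/2; Wendy–Miro: 1/4; Miro–Rosa: 1/2.
All other pairs contribute 0.
Summing the contributions gives betweenness(Tara) = 5/4.

5/4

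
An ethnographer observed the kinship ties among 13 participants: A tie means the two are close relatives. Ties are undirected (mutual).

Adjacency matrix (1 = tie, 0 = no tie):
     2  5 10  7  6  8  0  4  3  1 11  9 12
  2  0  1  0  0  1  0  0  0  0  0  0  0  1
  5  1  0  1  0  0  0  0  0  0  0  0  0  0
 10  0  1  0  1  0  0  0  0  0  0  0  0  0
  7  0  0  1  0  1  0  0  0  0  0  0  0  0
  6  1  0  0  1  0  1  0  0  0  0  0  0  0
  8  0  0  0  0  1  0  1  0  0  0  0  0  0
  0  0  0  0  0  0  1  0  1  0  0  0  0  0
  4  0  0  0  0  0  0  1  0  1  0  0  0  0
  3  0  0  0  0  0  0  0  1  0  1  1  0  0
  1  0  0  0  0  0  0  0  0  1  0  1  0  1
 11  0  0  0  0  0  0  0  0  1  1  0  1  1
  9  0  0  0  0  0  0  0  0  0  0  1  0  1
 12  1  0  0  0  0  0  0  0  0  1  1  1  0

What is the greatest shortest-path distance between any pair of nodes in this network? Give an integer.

5

Eccentricity of each node (its greatest distance to any other): 0:4, 1:4, 2:4, 3:5, 4:5, 5:5, 6:4, 7:5, 8:4, 9:4, 10:5, 11:4, 12:4.
The maximum eccentricity is 5, realized for instance by the pair 5–4 via 5 – 2 – 12 – 1 – 3 – 4. So the diameter is 5.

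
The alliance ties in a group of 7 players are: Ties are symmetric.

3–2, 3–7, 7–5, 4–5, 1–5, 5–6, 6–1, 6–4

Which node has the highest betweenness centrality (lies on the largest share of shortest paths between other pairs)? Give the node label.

Unnormalized betweenness of each node: 1:0, 2:0, 3:5, 4:0, 5:19/2, 6:1/2, 7:8.
5 has the largest value, 19/2, making it the main broker — the node through which the most shortest paths run.

5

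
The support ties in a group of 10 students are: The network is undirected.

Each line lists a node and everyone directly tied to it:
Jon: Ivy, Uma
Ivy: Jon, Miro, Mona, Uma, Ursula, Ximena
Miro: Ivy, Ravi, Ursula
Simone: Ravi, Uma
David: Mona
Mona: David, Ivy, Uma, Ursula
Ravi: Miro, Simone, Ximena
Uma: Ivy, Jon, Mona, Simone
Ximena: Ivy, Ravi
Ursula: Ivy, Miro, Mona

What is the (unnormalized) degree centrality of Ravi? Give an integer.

Ravi is directly tied to Miro, Simone, and Ximena. That is 3 neighbors, so the degree of Ravi is 3.

3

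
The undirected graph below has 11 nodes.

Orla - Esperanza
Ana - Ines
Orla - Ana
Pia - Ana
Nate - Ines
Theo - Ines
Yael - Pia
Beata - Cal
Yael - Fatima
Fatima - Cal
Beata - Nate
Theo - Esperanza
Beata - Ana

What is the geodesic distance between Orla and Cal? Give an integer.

One shortest route is Orla – Ana – Beata – Cal, which uses 3 edges, and at distance 2 from Orla we only reach {Beata, Ines, Pia, Theo}, which does not include Cal. So d(Orla,Cal) = 3.

3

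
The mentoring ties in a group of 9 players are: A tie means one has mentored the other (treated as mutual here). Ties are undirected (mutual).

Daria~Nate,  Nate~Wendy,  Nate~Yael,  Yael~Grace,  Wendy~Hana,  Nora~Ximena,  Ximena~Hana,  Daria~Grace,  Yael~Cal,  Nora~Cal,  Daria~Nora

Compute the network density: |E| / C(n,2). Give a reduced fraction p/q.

There are 11 edges and 9 nodes, so the maximum possible is C(9,2) = 36.
Density = 11/36.

11/36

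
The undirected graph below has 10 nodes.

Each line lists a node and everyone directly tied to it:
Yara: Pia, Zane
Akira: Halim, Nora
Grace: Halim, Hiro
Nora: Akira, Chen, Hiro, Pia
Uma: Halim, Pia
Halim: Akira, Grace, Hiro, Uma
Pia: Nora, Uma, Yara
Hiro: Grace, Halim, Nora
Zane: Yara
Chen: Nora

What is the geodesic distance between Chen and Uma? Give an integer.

One shortest route is Chen – Nora – Pia – Uma, which uses 3 edges, and at distance 2 from Chen we only reach {Akira, Hiro, Pia}, which does not include Uma. So d(Chen,Uma) = 3.

3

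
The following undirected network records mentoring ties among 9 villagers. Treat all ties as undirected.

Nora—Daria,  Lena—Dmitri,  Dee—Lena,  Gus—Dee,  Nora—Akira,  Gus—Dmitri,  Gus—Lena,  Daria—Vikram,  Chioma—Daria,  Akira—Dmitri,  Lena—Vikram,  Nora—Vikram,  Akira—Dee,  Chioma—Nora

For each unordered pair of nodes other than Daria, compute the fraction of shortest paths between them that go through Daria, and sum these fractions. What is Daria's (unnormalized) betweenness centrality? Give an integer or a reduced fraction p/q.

5/4

Pairs whose geodesics pass through Daria — Gus–Chioma: 1/4; Lena–Chioma: 1/2; Chioma–Vikram: 1/2.
All other pairs contribute 0.
Summing the contributions gives betweenness(Daria) = 5/4.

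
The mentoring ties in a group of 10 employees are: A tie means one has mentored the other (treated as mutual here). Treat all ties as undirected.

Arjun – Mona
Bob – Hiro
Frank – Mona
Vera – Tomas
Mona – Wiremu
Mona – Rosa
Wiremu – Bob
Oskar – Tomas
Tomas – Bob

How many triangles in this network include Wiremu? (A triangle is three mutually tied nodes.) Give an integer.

0

Wiremu's neighbors are Bob and Mona, but none of them are tied to each other, so no triangle contains Wiremu.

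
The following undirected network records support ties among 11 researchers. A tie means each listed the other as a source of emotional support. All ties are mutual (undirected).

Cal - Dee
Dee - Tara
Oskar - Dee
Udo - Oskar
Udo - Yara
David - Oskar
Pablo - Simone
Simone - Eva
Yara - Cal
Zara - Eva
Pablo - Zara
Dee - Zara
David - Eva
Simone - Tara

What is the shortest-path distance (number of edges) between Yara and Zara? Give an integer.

One shortest route is Yara – Cal – Dee – Zara, which uses 3 edges, and at distance 2 from Yara we only reach {Dee, Oskar}, which does not include Zara. So d(Yara,Zara) = 3.

3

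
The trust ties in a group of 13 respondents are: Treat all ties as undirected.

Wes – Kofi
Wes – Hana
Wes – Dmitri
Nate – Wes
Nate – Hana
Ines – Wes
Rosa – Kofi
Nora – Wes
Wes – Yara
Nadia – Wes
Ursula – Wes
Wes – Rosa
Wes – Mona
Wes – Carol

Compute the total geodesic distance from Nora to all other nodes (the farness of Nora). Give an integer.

23

Distances from Nora: Carol:2, Dmitri:2, Hana:2, Ines:2, Kofi:2, Mona:2, Nadia:2, Nate:2, Rosa:2, Ursula:2, Wes:1, Yara:2.
Sum = 2 + 2 + 2 + 2 + 2 + 2 + 2 + 2 + 2 + 2 + 1 + 2 = 23.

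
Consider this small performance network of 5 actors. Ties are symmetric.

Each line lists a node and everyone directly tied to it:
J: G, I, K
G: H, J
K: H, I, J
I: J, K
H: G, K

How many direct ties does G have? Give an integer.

G is directly tied to H and J. That is 2 neighbors, so the degree of G is 2.

2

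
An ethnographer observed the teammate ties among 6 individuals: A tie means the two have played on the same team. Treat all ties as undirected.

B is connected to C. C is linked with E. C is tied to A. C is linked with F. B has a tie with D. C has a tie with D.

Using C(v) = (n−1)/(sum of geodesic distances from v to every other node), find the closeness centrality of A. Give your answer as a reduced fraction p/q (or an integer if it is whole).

Distances from A: B:2, C:1, D:2, E:2, F:2. Sum = 9.
n = 6, so closeness = 5/9.

5/9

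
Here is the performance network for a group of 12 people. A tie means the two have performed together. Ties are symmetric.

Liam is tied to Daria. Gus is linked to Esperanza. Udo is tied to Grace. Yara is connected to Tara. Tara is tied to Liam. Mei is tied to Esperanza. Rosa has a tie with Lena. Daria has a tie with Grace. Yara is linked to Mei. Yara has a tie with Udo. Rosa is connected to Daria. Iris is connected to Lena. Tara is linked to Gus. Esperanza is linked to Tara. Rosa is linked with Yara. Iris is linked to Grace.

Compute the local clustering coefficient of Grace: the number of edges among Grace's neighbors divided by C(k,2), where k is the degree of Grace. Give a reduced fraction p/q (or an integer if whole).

Grace's neighbors: Daria, Iris, and Udo (k = 3).
Possible neighbor pairs: C(3,2) = 3. Edges among them: none → e = 0.
Clustering(Grace) = 0/3 = 0.

0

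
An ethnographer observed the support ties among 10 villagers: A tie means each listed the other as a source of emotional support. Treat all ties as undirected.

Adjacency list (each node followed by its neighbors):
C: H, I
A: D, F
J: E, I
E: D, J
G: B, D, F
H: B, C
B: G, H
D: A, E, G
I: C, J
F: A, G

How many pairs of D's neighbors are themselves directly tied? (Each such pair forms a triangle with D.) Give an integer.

D's neighbors are A, E, and G, but none of them are tied to each other, so no triangle contains D.

0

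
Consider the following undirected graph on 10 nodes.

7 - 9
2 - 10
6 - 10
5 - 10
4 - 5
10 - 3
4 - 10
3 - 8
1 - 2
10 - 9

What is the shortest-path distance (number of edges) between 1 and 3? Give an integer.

3

One shortest route is 1 – 2 – 10 – 3, which uses 3 edges, and at distance 2 from 1 we only reach {10}, which does not include 3. So d(1,3) = 3.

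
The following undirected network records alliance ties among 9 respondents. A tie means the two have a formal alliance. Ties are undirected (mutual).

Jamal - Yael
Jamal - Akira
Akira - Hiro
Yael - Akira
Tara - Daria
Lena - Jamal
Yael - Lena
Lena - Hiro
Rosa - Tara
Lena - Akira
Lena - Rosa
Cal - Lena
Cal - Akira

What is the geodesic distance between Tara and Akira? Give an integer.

3

One shortest route is Tara – Rosa – Lena – Akira, which uses 3 edges, and at distance 2 from Tara we only reach {Lena}, which does not include Akira. So d(Tara,Akira) = 3.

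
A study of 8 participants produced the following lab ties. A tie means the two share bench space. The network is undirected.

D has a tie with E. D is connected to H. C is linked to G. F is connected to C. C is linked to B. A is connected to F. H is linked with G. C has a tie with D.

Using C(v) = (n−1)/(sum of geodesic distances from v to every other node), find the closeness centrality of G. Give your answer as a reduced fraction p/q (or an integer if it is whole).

Distances from G: A:3, B:2, C:1, D:2, E:3, F:2, H:1. Sum = 14.
n = 8, so closeness = 7/14 = 1/2.

1/2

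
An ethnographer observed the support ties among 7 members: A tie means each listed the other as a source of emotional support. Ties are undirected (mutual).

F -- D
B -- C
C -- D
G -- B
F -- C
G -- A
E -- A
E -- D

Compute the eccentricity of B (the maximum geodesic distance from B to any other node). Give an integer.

3

Distances from B: A:2, C:1, D:2, E:3, F:2, G:1.
The largest is 3 (to E), so the eccentricity of B is 3.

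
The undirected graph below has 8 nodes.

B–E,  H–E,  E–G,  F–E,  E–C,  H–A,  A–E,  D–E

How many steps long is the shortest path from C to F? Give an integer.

2

One shortest route is C – E – F, which uses 2 edges, and C and F are not directly tied, so nothing shorter exists. So d(C,F) = 2.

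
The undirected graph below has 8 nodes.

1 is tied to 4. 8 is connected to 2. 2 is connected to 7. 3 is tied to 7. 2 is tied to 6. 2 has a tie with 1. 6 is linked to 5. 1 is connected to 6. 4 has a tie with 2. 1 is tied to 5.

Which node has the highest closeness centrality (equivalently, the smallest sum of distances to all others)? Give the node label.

Farness (sum of distances to all others) for each node — 1:11, 2:9, 3:19, 4:13, 5:16, 6:12, 7:13, 8:15.
The smallest farness is 9, for 2, so 2 has the highest closeness.

2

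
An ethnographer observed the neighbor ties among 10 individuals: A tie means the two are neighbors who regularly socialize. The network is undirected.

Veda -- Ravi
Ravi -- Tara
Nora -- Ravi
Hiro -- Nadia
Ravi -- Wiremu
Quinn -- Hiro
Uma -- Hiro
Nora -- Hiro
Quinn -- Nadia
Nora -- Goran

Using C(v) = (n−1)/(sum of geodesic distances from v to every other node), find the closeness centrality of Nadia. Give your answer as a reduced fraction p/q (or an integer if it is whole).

3/8

Distances from Nadia: Goran:3, Hiro:1, Nora:2, Quinn:1, Ravi:3, Tara:4, Uma:2, Veda:4, Wiremu:4. Sum = 24.
n = 10, so closeness = 9/24 = 3/8.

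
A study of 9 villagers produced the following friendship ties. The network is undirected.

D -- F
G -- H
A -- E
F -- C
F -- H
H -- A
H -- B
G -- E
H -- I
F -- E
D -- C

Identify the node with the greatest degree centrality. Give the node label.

H

Degrees — A:2, B:1, C:2, D:2, E:3, F:4, G:2, H:5, I:1.
The maximum is 5, attained only by H.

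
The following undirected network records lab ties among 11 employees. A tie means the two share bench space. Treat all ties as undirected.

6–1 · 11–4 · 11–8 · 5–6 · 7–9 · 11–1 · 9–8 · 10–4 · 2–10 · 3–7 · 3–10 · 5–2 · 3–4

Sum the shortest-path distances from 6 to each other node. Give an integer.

28

Distances from 6: 1:1, 2:2, 3:4, 4:3, 5:1, 7:5, 8:3, 9:4, 10:3, 11:2.
Sum = 1 + 2 + 4 + 3 + 1 + 5 + 3 + 4 + 3 + 2 = 28.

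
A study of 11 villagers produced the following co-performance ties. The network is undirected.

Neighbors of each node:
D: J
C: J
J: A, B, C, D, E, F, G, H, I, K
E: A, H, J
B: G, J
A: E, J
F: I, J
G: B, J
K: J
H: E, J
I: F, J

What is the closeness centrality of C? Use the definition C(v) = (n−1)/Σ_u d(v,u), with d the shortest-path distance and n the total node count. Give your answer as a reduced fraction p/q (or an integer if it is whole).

Distances from C: A:2, B:2, D:2, E:2, F:2, G:2, H:2, I:2, J:1, K:2. Sum = 19.
n = 11, so closeness = 10/19.

10/19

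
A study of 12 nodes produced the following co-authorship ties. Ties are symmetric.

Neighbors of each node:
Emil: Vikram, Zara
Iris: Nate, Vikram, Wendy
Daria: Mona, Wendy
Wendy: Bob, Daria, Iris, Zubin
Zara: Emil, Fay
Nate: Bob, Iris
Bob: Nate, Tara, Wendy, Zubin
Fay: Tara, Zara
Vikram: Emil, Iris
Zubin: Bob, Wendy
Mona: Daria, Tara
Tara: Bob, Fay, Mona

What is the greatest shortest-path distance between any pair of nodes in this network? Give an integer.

4

Eccentricity of each node (its greatest distance to any other): Bob:4, Daria:4, Emil:4, Fay:4, Iris:4, Mona:4, Nate:4, Tara:4, Vikram:4, Wendy:4, Zara:4, Zubin:4.
The maximum eccentricity is 4, realized for instance by the pair Vikram–Mona via Vikram – Iris – Wendy – Daria – Mona. So the diameter is 4.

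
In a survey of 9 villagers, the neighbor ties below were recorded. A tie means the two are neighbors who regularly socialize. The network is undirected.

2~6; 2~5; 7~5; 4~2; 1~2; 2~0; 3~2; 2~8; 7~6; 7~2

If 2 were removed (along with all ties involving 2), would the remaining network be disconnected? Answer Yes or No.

Removing 2 leaves {5, 6, and 7} with no path to {0}, so the network splits into 6 components. 2 is a cut vertex.

Yes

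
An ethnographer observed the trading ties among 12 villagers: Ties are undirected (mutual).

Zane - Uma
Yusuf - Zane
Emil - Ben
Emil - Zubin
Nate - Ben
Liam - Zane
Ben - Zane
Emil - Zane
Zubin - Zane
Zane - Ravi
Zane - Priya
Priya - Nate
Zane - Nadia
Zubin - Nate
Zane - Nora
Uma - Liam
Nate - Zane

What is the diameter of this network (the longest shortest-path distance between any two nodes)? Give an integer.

2

Eccentricity of each node (its greatest distance to any other): Ben:2, Emil:2, Liam:2, Nadia:2, Nate:2, Nora:2, Priya:2, Ravi:2, Uma:2, Yusuf:2, Zane:1, Zubin:2.
The maximum eccentricity is 2, realized for instance by the pair Uma–Nadia via Uma – Zane – Nadia. So the diameter is 2.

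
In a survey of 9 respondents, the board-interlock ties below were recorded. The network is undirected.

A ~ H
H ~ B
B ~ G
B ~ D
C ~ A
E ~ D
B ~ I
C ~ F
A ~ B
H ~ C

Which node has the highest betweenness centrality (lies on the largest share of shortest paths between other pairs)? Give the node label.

B

Unnormalized betweenness of each node: A:5, B:21, C:7, D:7, E:0, F:0, G:0, H:5, I:0.
B has the largest value, 21, making it the main broker — the node through which the most shortest paths run.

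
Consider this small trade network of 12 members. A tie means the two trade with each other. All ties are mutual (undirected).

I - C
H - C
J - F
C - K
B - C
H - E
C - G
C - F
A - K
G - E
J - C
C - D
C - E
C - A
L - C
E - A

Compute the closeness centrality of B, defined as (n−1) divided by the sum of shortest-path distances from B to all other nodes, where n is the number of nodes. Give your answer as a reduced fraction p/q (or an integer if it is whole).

11/21

Distances from B: A:2, C:1, D:2, E:2, F:2, G:2, H:2, I:2, J:2, K:2, L:2. Sum = 21.
n = 12, so closeness = 11/21.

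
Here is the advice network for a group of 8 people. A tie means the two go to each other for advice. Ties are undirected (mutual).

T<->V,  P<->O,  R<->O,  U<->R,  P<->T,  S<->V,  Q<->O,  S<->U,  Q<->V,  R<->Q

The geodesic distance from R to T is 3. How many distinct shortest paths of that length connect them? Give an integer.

2

The shortest distance is 3. The length-3 paths are: R–O–P–T; R–Q–V–T.
That gives 2 distinct shortest paths.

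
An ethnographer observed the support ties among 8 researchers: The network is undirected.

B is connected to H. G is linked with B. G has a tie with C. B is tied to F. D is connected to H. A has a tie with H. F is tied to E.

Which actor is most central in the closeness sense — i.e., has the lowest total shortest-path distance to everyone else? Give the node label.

Farness (sum of distances to all others) for each node — A:19, B:11, C:21, D:19, E:21, F:15, G:15, H:13.
The smallest farness is 11, for B, so B has the highest closeness.

B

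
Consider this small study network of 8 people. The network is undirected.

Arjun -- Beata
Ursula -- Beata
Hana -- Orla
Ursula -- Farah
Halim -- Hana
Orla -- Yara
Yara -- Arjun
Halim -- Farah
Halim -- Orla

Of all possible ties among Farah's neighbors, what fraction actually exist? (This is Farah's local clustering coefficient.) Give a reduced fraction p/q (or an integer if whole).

Farah's neighbors: Halim and Ursula (k = 2).
Possible neighbor pairs: C(2,2) = 1. Edges among them: none → e = 0.
Clustering(Farah) = 0/1.

0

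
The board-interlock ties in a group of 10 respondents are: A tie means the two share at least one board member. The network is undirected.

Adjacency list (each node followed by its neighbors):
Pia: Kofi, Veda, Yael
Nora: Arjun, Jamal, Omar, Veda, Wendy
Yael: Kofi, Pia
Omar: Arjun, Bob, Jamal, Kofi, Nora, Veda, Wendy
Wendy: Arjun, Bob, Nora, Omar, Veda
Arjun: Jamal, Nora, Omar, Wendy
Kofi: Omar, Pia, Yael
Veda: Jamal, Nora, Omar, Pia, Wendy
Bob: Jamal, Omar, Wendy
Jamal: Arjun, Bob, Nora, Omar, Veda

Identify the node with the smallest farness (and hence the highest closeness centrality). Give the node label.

Omar

Farness (sum of distances to all others) for each node — Arjun:16, Bob:17, Jamal:14, Kofi:15, Nora:14, Omar:11, Pia:17, Veda:13, Wendy:14, Yael:21.
The smallest farness is 11, for Omar, so Omar has the highest closeness.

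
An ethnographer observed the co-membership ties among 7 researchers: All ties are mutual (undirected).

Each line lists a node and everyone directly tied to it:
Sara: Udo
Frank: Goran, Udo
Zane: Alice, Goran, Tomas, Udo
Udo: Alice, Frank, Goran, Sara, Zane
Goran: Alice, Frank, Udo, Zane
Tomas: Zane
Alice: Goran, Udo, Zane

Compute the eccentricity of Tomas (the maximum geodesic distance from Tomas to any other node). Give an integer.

Distances from Tomas: Alice:2, Frank:3, Goran:2, Sara:3, Udo:2, Zane:1.
The largest is 3 (to Frank and Sara), so the eccentricity of Tomas is 3.

3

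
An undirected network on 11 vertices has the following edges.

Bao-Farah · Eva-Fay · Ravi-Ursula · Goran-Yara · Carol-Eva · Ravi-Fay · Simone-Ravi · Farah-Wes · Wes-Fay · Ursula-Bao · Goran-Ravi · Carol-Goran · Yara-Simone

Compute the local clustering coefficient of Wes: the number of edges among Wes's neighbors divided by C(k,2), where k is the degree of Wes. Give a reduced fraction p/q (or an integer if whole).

Wes's neighbors: Farah and Fay (k = 2).
Possible neighbor pairs: C(2,2) = 1. Edges among them: none → e = 0.
Clustering(Wes) = 0/1.

0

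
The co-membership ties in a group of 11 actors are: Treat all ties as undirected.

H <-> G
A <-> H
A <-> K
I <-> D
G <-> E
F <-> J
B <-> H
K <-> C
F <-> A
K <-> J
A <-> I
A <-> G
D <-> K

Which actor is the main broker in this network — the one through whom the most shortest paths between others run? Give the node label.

Unnormalized betweenness of each node: A:85/3, B:0, C:0, D:4/3, E:0, F:17/6, G:9, H:9, I:17/6, J:4/3, K:49/3.
A has the largest value, 85/3, making it the main broker — the node through which the most shortest paths run.

A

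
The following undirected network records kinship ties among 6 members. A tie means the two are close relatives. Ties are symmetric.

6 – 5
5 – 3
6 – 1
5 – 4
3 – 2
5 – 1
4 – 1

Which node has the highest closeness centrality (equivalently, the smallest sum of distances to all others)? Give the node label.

5

Farness (sum of distances to all others) for each node — 1:8, 2:12, 3:8, 4:9, 5:6, 6:9.
The smallest farness is 6, for 5, so 5 has the highest closeness.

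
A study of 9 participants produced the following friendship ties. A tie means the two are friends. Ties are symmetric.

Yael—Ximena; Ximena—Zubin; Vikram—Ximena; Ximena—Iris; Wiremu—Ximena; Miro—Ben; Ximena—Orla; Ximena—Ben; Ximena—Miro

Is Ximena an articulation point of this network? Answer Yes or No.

Yes

Removing Ximena leaves {Iris} with no path to {Ben and Miro}, so the network splits into 7 components. Ximena is a cut vertex.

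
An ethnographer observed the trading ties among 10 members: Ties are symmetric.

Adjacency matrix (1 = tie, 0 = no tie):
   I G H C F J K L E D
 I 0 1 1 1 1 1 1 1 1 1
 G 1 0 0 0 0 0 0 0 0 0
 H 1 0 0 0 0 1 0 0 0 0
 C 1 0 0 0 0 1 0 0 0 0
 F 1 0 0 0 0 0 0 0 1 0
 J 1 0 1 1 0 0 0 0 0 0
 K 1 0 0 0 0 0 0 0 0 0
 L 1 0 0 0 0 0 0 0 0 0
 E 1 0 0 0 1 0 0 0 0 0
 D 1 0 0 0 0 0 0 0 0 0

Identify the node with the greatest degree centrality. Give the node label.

Degrees — C:2, D:1, E:2, F:2, G:1, H:2, I:9, J:3, K:1, L:1.
The maximum is 9, attained only by I.

I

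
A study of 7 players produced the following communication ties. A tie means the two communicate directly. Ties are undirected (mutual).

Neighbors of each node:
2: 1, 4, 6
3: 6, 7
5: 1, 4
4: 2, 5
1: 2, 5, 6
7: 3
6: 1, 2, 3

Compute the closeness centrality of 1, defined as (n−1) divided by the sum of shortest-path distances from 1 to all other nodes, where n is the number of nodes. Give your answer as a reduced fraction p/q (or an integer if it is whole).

3/5

Distances from 1: 2:1, 3:2, 4:2, 5:1, 6:1, 7:3. Sum = 10.
n = 7, so closeness = 6/10 = 3/5.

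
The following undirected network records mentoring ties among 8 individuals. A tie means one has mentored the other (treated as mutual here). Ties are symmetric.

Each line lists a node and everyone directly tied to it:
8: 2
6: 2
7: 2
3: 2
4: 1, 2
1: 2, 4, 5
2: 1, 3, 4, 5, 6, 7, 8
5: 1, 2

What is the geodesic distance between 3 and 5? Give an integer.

One shortest route is 3 – 2 – 5, which uses 2 edges, and 3 and 5 are not directly tied, so nothing shorter exists. So d(3,5) = 2.

2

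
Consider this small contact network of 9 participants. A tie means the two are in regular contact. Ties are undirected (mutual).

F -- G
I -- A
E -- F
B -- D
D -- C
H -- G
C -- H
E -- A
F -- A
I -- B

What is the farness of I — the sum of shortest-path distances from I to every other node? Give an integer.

18

Distances from I: A:1, B:1, C:3, D:2, E:2, F:2, G:3, H:4.
Sum = 1 + 1 + 3 + 2 + 2 + 2 + 3 + 4 = 18.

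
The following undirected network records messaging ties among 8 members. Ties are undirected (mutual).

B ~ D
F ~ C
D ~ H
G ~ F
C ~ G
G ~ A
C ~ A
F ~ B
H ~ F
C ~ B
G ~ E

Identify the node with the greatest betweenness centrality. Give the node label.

G

Unnormalized betweenness of each node: A:0, B:23/6, C:14/3, D:1/2, E:0, F:41/6, G:7, H:7/6.
G has the largest value, 7, making it the main broker — the node through which the most shortest paths run.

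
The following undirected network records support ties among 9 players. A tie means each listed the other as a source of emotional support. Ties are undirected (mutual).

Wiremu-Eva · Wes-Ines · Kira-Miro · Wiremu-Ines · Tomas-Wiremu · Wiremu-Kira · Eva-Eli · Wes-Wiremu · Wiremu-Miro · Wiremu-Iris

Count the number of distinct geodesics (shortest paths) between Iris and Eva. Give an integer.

The shortest distance is 2, and the only length-2 path is Iris–Wiremu–Eva. So there is exactly 1 shortest path.

1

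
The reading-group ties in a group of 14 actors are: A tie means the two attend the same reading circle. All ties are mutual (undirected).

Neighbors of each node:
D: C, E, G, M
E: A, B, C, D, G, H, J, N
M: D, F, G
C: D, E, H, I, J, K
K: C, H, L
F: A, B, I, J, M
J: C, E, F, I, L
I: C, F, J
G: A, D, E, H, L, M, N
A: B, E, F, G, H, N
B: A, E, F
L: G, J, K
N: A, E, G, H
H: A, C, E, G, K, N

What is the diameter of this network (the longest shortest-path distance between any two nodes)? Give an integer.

3

Eccentricity of each node (its greatest distance to any other): A:2, B:3, C:2, D:2, E:2, F:3, G:3, H:2, I:3, J:2, K:3, L:3, M:3, N:3.
The maximum eccentricity is 3, realized for instance by the pair F–K via F – J – L – K. So the diameter is 3.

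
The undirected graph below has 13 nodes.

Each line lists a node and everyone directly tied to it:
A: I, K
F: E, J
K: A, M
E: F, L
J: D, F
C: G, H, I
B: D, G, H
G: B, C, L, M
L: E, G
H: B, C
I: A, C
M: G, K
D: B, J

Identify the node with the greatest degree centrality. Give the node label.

G

Degrees — A:2, B:3, C:3, D:2, E:2, F:2, G:4, H:2, I:2, J:2, K:2, L:2, M:2.
The maximum is 4, attained only by G.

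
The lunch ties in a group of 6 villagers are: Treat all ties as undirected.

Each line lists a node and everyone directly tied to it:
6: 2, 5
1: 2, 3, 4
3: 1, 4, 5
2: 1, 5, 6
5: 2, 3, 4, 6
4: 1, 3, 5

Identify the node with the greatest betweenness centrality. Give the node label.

5

Unnormalized betweenness of each node: 1:1, 2:4/3, 3:1/3, 4:1/3, 5:3, 6:0.
5 has the largest value, 3, making it the main broker — the node through which the most shortest paths run.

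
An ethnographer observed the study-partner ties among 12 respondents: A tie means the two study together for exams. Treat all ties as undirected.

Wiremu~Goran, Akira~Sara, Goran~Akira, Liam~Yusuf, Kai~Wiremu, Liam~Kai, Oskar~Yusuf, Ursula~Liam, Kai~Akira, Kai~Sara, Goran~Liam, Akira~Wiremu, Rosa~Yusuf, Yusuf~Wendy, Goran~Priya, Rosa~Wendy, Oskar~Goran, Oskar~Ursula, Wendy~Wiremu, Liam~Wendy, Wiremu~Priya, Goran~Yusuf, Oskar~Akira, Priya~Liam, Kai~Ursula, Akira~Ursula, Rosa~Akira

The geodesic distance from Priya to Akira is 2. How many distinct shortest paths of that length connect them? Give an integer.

2

The shortest distance is 2. The length-2 paths are: Priya–Wiremu–Akira; Priya–Goran–Akira.
That gives 2 distinct shortest paths.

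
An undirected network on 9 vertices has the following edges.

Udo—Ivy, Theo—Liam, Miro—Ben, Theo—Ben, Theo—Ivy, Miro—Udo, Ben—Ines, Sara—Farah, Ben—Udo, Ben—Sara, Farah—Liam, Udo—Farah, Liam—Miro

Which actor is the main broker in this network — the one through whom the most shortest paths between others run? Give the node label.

Ben

Unnormalized betweenness of each node: Ben:67/6, Farah:7/3, Ines:0, Ivy:1/2, Liam:2, Miro:3/2, Sara:1, Theo:10/3, Udo:31/6.
Ben has the largest value, 67/6, making it the main broker — the node through which the most shortest paths run.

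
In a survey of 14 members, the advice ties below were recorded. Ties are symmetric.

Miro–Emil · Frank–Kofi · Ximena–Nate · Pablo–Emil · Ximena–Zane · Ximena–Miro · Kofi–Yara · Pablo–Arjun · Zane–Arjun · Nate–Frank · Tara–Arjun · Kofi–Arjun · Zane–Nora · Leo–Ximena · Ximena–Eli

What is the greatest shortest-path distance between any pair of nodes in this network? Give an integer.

5

Eccentricity of each node (its greatest distance to any other): Arjun:3, Eli:5, Emil:4, Frank:4, Kofi:4, Leo:5, Miro:5, Nate:4, Nora:4, Pablo:4, Tara:4, Ximena:4, Yara:5, Zane:3.
The maximum eccentricity is 5, realized for instance by the pair Yara–Miro via Yara – Kofi – Arjun – Pablo – Emil – Miro. So the diameter is 5.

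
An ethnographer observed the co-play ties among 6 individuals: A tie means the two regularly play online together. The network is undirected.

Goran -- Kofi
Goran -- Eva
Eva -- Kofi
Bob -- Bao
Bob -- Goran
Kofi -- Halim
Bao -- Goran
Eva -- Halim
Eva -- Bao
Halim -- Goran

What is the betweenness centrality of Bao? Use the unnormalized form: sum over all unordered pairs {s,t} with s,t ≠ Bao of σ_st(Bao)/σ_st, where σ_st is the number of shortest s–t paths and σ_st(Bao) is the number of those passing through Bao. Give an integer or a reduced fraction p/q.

1/2

Pairs whose geodesics pass through Bao — Bob–Eva: 1/2.
All other pairs contribute 0.
Summing the contributions gives betweenness(Bao) = 1/2.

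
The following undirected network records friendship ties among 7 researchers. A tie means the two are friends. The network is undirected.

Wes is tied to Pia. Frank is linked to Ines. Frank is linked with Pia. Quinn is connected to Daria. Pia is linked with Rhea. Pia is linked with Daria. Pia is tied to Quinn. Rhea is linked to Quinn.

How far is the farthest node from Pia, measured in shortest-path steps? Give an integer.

2

Distances from Pia: Daria:1, Frank:1, Ines:2, Quinn:1, Rhea:1, Wes:1.
The largest is 2 (to Ines), so the eccentricity of Pia is 2.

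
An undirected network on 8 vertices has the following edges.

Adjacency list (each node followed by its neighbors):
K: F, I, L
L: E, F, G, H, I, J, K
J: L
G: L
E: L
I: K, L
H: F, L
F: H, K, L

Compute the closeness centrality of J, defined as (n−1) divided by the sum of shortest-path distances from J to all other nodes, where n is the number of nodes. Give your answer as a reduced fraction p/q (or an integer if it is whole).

Distances from J: E:2, F:2, G:2, H:2, I:2, K:2, L:1. Sum = 13.
n = 8, so closeness = 7/13.

7/13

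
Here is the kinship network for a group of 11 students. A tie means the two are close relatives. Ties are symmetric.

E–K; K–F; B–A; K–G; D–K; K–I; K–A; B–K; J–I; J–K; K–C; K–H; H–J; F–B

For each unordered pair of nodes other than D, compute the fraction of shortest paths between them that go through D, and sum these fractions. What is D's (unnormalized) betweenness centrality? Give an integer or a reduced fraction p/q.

No shortest path between any pair of other nodes passes through D.
Summing the contributions gives betweenness(D) = 0.

0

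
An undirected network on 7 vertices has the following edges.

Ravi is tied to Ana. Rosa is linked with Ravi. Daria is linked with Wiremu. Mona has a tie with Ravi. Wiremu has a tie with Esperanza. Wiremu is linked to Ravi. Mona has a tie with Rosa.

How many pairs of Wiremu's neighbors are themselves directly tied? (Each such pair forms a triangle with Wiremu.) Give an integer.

Wiremu's neighbors are Daria, Esperanza, and Ravi, but none of them are tied to each other, so no triangle contains Wiremu.

0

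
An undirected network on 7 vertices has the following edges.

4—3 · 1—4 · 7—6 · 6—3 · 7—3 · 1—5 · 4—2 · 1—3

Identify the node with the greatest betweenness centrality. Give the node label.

3

Unnormalized betweenness of each node: 1:5, 2:0, 3:8, 4:5, 5:0, 6:0, 7:0.
3 has the largest value, 8, making it the main broker — the node through which the most shortest paths run.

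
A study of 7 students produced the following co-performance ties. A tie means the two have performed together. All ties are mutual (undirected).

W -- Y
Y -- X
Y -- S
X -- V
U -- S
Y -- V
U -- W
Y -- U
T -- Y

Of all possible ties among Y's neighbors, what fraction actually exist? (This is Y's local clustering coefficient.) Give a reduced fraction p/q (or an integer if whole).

1/5

Y's neighbors: S, T, U, V, W, and X (k = 6).
Possible neighbor pairs: C(6,2) = 15. Edges among them: S–U, U–W, V–X → e = 3.
Clustering(Y) = 3/15 = 1/5.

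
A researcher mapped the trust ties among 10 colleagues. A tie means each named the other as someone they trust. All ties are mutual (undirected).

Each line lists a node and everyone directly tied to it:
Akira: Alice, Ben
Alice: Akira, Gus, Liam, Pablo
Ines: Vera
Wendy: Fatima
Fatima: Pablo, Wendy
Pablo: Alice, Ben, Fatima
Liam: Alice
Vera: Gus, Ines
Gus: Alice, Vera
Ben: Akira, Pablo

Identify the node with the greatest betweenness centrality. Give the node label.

Unnormalized betweenness of each node: Akira:5/2, Alice:49/2, Ben:3/2, Fatima:8, Gus:14, Ines:0, Liam:0, Pablo:33/2, Vera:8, Wendy:0.
Alice has the largest value, 49/2, making it the main broker — the node through which the most shortest paths run.

Alice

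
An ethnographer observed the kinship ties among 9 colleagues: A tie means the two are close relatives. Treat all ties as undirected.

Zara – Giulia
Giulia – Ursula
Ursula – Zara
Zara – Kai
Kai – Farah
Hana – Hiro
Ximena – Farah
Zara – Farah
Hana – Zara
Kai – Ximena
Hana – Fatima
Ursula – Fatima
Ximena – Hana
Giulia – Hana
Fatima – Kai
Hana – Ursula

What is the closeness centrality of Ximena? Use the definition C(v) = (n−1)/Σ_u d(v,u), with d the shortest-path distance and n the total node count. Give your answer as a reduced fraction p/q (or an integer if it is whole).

8/13

Distances from Ximena: Farah:1, Fatima:2, Giulia:2, Hana:1, Hiro:2, Kai:1, Ursula:2, Zara:2. Sum = 13.
n = 9, so closeness = 8/13.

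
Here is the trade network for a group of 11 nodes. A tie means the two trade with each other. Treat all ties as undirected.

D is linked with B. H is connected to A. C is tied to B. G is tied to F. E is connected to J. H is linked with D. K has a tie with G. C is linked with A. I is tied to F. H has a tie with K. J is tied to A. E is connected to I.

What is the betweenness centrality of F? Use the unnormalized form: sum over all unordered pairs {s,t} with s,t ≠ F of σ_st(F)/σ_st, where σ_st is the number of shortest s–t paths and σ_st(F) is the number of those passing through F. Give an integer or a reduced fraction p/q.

Pairs whose geodesics pass through F — I–G: 1; I–K: 1; I–H: 1/2; I–D: 1/2; G–J: 1/2; G–E: 1; K–E: 1/2.
All other pairs contribute 0.
Summing the contributions gives betweenness(F) = 5.

5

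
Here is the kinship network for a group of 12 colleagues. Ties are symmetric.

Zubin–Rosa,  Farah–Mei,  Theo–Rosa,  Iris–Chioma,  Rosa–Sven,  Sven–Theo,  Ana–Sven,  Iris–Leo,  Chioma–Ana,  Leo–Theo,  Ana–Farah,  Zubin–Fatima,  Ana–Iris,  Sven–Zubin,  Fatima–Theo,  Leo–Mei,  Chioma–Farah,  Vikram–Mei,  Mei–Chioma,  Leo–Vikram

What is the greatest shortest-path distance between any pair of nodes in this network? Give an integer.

Eccentricity of each node (its greatest distance to any other): Ana:3, Chioma:4, Farah:4, Fatima:4, Iris:3, Leo:3, Mei:4, Rosa:3, Sven:3, Theo:3, Vikram:4, Zubin:4.
The maximum eccentricity is 4, realized for instance by the pair Farah–Fatima via Farah – Ana – Sven – Theo – Fatima. So the diameter is 4.

4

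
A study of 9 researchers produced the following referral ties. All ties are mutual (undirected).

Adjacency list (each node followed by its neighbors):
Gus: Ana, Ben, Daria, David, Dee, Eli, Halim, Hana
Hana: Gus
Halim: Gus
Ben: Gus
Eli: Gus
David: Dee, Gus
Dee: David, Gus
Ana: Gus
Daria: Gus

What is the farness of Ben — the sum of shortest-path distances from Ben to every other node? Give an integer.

15

Distances from Ben: Ana:2, Daria:2, David:2, Dee:2, Eli:2, Gus:1, Halim:2, Hana:2.
Sum = 2 + 2 + 2 + 2 + 2 + 1 + 2 + 2 = 15.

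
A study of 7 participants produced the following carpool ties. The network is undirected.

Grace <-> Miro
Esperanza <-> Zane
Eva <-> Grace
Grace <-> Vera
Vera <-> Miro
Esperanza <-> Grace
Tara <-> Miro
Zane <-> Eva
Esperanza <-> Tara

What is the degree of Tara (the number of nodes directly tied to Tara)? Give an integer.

Tara is directly tied to Esperanza and Miro. That is 2 neighbors, so the degree of Tara is 2.

2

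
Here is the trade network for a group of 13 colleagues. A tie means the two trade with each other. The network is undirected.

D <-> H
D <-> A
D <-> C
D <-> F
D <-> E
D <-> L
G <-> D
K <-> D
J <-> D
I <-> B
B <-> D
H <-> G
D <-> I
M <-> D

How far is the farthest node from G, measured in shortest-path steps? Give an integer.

Distances from G: A:2, B:2, C:2, D:1, E:2, F:2, H:1, I:2, J:2, K:2, L:2, M:2.
The largest is 2 (to L, E, M, K, F, B, I, J, A, and C), so the eccentricity of G is 2.

2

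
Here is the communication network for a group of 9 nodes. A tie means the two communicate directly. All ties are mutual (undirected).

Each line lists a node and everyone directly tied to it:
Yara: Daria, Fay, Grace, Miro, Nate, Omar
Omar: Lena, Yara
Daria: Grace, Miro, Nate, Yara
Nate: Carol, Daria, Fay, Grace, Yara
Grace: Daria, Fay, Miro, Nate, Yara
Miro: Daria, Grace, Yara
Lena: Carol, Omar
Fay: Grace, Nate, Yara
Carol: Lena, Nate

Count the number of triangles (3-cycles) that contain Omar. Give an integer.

0

Omar's neighbors are Lena and Yara, but none of them are tied to each other, so no triangle contains Omar.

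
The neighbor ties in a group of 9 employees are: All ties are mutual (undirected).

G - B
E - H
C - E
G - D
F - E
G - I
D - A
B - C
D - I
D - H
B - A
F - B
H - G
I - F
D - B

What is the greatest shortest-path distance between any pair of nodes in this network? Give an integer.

Eccentricity of each node (its greatest distance to any other): A:3, B:2, C:3, D:2, E:3, F:2, G:2, H:2, I:3.
The maximum eccentricity is 3, realized for instance by the pair I–C via I – F – B – C. So the diameter is 3.

3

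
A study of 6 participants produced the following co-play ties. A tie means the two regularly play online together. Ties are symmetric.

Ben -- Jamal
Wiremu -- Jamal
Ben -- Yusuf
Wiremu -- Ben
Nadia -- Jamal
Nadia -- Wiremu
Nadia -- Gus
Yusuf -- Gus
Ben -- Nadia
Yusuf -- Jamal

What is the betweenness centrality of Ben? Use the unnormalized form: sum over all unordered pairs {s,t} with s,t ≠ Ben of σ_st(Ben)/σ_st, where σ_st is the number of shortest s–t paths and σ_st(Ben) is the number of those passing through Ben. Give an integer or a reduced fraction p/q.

Pairs whose geodesics pass through Ben — Yusuf–Nadia: 1/3; Yusuf–Wiremu: 1/2.
All other pairs contribute 0.
Summing the contributions gives betweenness(Ben) = 5/6.

5/6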